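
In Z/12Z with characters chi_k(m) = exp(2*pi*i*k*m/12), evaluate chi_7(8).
chi_7(8) = zeta_12^56 = exp(-2*I*pi/3)

Why: chi_7(8) = zeta_12^(7*8) = zeta_12^56. Since zeta_12^12 = 1, this equals zeta_12^8 = exp(2*pi*i*8/12) = exp(-2*I*pi/3).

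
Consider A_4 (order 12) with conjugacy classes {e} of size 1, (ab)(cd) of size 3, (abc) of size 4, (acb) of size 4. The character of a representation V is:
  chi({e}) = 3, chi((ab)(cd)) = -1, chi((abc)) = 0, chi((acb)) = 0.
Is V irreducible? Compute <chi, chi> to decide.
Irreducible: <chi, chi> = 1.

Derivation: <chi, chi> = (1/|G|) sum_C |C| * |chi(C)|^2 = (1/12)[1*|3|^2 + 3*|-1|^2 + 4*|0|^2 + 4*|0|^2]
  = (1/12)[(9) + (3) + (0) + (0)] = 12/12 = 1.
(Exp terms are combined using exp(i*s)*conj(exp(i*t)) = exp(i*(s-t)), and sums of them are collapsed using the identity that for every m > 1 the m distinct m-th roots of unity sum to 0, e.g. 1 + exp(2*I*pi/3) + exp(-2*I*pi/3) = 0.)
A character is irreducible iff <chi, chi> = 1, so this representation is irreducible.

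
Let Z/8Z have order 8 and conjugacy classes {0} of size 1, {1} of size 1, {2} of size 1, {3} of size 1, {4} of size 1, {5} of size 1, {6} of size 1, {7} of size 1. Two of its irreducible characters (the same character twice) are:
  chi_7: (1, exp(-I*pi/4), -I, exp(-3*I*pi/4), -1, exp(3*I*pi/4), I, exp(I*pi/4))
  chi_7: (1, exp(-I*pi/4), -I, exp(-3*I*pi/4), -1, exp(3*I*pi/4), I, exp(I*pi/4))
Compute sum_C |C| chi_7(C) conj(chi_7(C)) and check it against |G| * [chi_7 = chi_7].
Sum = 8 = |G| = 8; so <chi_7, chi_7> = 1 (norm-1 confirms irreducibility).

Solution. Compute term by term over conjugacy classes (|C| * chi_7(C) * conj(chi_7(C))):
  1*(1)*conj(1) + 1*(exp(-I*pi/4))*conj(exp(-I*pi/4)) + 1*(-I)*conj(-I) + 1*(exp(-3*I*pi/4))*conj(exp(-3*I*pi/4)) + 1*(-1)*conj(-1) + 1*(exp(3*I*pi/4))*conj(exp(3*I*pi/4)) + 1*(I)*conj(I) + 1*(exp(I*pi/4))*conj(exp(I*pi/4))
  = (1) + (1) + (1) + (1) + (1) + (1) + (1) + (1)
  = 8.
(Exp terms are combined using exp(i*s)*conj(exp(i*t)) = exp(i*(s-t)), and sums of them are collapsed using the identity that for every m > 1 the m distinct m-th roots of unity sum to 0, e.g. 1 + exp(2*I*pi/3) + exp(-2*I*pi/3) = 0.)
Dividing by |G| = 8 gives 8/8 = 1, matching the row-orthogonality relation <chi_7, chi_7> = [chi_7 = chi_7].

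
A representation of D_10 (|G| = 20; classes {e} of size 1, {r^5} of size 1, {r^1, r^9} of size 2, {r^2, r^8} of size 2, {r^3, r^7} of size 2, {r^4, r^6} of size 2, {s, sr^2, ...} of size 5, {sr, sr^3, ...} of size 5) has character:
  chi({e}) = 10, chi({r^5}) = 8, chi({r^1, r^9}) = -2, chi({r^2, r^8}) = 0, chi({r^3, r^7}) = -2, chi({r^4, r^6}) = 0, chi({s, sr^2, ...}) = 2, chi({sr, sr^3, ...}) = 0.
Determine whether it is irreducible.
Not irreducible (reducible): <chi, chi> = 10 > 1.

Justification: <chi, chi> = (1/|G|) sum_C |C| * |chi(C)|^2 = (1/20)[1*|10|^2 + 1*|8|^2 + 2*|-2|^2 + 2*|0|^2 + 2*|-2|^2 + 2*|0|^2 + 5*|2|^2 + 5*|0|^2]
  = (1/20)[(100) + (64) + (8) + (0) + (8) + (0) + (20) + (0)] = 200/20 = 10.
A character is irreducible iff <chi, chi> = 1, so this representation is reducible.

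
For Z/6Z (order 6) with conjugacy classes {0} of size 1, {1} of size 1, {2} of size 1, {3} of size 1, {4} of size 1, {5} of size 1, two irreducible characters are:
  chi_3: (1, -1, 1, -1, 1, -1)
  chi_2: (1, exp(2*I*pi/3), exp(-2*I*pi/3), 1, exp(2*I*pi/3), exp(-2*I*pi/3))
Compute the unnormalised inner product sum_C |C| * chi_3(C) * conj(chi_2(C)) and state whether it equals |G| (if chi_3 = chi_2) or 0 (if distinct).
Sum = 0; so <chi_3, chi_2> = 0 (distinct irreducibles are orthogonal).

Compute term by term over conjugacy classes (|C| * chi_3(C) * conj(chi_2(C))):
  1*(1)*conj(1) + 1*(-1)*conj(exp(2*I*pi/3)) + 1*(1)*conj(exp(-2*I*pi/3)) + 1*(-1)*conj(1) + 1*(1)*conj(exp(2*I*pi/3)) + 1*(-1)*conj(exp(-2*I*pi/3))
  = (1) + (-exp(-2*I*pi/3)) + (exp(2*I*pi/3)) + (-1) + (exp(-2*I*pi/3)) + (-exp(2*I*pi/3))
  = 0.
(Exp terms are combined using exp(i*s)*conj(exp(i*t)) = exp(i*(s-t)), and sums of them are collapsed using the identity that for every m > 1 the m distinct m-th roots of unity sum to 0, e.g. 1 + exp(2*I*pi/3) + exp(-2*I*pi/3) = 0.)
Dividing by |G| = 6 gives 0/6 = 0, matching the row-orthogonality relation <chi_3, chi_2> = [chi_3 = chi_2].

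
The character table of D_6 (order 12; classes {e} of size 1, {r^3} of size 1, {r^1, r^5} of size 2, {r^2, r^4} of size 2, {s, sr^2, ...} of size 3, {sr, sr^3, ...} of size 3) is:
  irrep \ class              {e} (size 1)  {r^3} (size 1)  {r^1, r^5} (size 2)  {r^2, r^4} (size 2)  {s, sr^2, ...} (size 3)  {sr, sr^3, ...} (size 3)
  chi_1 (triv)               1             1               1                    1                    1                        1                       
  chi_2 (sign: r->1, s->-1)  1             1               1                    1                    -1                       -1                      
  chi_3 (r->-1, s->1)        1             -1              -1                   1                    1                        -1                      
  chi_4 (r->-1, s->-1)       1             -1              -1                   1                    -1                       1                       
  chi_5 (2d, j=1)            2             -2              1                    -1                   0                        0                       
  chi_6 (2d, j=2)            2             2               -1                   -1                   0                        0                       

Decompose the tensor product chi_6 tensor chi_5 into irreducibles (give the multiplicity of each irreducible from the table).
chi_6 tensor chi_5 = chi_3 + chi_4 + chi_5 (all other irreducibles have multiplicity 0).

Reasoning: The character of a tensor product is the pointwise product (chi_6 * chi_5)(C) = chi_6(C) * chi_5(C):
  {e}: (2)*(2), {r^3}: (2)*(-2), {r^1, r^5}: (-1)*(1), {r^2, r^4}: (-1)*(-1), {s, sr^2, ...}: (0)*(0), {sr, sr^3, ...}: (0)*(0)
so (chi_6 * chi_5) takes values
  {e} -> 4, {r^3} -> -4, {r^1, r^5} -> -1, {r^2, r^4} -> 1, {s, sr^2, ...} -> 0, {sr, sr^3, ...} -> 0.
Now take the inner product of this character with each irreducible chi from the table, <chi_6*chi_5, chi> = (1/12) sum_C |C| (chi_6*chi_5)(C) conj(chi(C)):
  <chi_6*chi_5, chi_1> = (1/12)[1*(4)*conj(1) + 1*(-4)*conj(1) + 2*(-1)*conj(1) + 2*(1)*conj(1) + 3*(0)*conj(1) + 3*(0)*conj(1)]
      = (1/12)[(4) + (-4) + (-2) + (2) + (0) + (0)] = 0/12 = 0
  <chi_6*chi_5, chi_2> = (1/12)[1*(4)*conj(1) + 1*(-4)*conj(1) + 2*(-1)*conj(1) + 2*(1)*conj(1) + 3*(0)*conj(-1) + 3*(0)*conj(-1)]
      = (1/12)[(4) + (-4) + (-2) + (2) + (0) + (0)] = 0/12 = 0
  <chi_6*chi_5, chi_3> = (1/12)[1*(4)*conj(1) + 1*(-4)*conj(-1) + 2*(-1)*conj(-1) + 2*(1)*conj(1) + 3*(0)*conj(1) + 3*(0)*conj(-1)]
      = (1/12)[(4) + (4) + (2) + (2) + (0) + (0)] = 12/12 = 1
  <chi_6*chi_5, chi_4> = (1/12)[1*(4)*conj(1) + 1*(-4)*conj(-1) + 2*(-1)*conj(-1) + 2*(1)*conj(1) + 3*(0)*conj(-1) + 3*(0)*conj(1)]
      = (1/12)[(4) + (4) + (2) + (2) + (0) + (0)] = 12/12 = 1
  <chi_6*chi_5, chi_5> = (1/12)[1*(4)*conj(2) + 1*(-4)*conj(-2) + 2*(-1)*conj(1) + 2*(1)*conj(-1) + 3*(0)*conj(0) + 3*(0)*conj(0)]
      = (1/12)[(8) + (8) + (-2) + (-2) + (0) + (0)] = 12/12 = 1
  <chi_6*chi_5, chi_6> = (1/12)[1*(4)*conj(2) + 1*(-4)*conj(2) + 2*(-1)*conj(-1) + 2*(1)*conj(-1) + 3*(0)*conj(0) + 3*(0)*conj(0)]
      = (1/12)[(8) + (-8) + (2) + (-2) + (0) + (0)] = 0/12 = 0
Hence the multiplicities are chi_3: 1, chi_4: 1, chi_5: 1. Dimension check: dim(chi_6)*dim(chi_5) = 2*2 = 4 and sum (mult * dim) = 1*1 + 1*1 + 1*2 = 4.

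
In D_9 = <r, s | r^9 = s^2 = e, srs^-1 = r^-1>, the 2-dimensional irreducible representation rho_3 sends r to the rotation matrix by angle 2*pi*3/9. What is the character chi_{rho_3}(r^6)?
chi_{rho_3}(r^6) = 2*cos(2*pi*3*6/9) = 2

Argument: rho_3(r^6) is rotation by angle 2*pi*3*6/9, whose trace is 2*cos(2*pi*3*6/9) = 2.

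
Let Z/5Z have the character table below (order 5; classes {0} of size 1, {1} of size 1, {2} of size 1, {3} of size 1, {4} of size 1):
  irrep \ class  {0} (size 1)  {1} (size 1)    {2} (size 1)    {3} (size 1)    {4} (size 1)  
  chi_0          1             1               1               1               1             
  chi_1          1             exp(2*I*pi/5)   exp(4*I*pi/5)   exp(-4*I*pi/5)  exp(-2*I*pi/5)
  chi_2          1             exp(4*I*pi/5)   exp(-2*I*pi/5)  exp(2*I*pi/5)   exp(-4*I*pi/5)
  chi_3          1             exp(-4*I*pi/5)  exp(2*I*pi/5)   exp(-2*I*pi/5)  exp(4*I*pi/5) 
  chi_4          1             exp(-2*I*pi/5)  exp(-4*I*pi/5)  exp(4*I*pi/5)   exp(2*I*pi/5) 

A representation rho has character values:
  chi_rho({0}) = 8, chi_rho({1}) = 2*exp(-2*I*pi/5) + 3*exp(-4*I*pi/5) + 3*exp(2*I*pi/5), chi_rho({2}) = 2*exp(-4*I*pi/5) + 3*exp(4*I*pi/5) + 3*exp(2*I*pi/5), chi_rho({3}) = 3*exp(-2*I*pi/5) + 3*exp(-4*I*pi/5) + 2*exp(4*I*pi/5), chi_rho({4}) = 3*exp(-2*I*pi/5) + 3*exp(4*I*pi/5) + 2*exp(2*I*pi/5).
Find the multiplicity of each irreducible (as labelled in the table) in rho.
Multiplicities: chi_0: 0, chi_1: 3, chi_2: 0, chi_3: 3, chi_4: 2.

Solution. Use <chi_rho, chi> = (1/|G|) sum_C |C| * chi_rho(C) * conj(chi(C)) with |G| = 5 for each irreducible chi in the table:
  <chi_rho, chi_0> = (1/5)[1*(8)*conj(1) + 1*(2*exp(-2*I*pi/5) + 3*exp(-4*I*pi/5) + 3*exp(2*I*pi/5))*conj(1) + 1*(2*exp(-4*I*pi/5) + 3*exp(4*I*pi/5) + 3*exp(2*I*pi/5))*conj(1) + 1*(3*exp(-2*I*pi/5) + 3*exp(-4*I*pi/5) + 2*exp(4*I*pi/5))*conj(1) + 1*(3*exp(-2*I*pi/5) + 3*exp(4*I*pi/5) + 2*exp(2*I*pi/5))*conj(1)]
      = (1/5)[(8) + (2*exp(-2*I*pi/5) + 3*exp(-4*I*pi/5) + 3*exp(2*I*pi/5)) + (2*exp(-4*I*pi/5) + 3*exp(4*I*pi/5) + 3*exp(2*I*pi/5)) + (3*exp(-2*I*pi/5) + 3*exp(-4*I*pi/5) + 2*exp(4*I*pi/5)) + (3*exp(-2*I*pi/5) + 3*exp(4*I*pi/5) + 2*exp(2*I*pi/5))] = 0/5 = 0
  <chi_rho, chi_1> = (1/5)[1*(8)*conj(1) + 1*(2*exp(-2*I*pi/5) + 3*exp(-4*I*pi/5) + 3*exp(2*I*pi/5))*conj(exp(2*I*pi/5)) + 1*(2*exp(-4*I*pi/5) + 3*exp(4*I*pi/5) + 3*exp(2*I*pi/5))*conj(exp(4*I*pi/5)) + 1*(3*exp(-2*I*pi/5) + 3*exp(-4*I*pi/5) + 2*exp(4*I*pi/5))*conj(exp(-4*I*pi/5)) + 1*(3*exp(-2*I*pi/5) + 3*exp(4*I*pi/5) + 2*exp(2*I*pi/5))*conj(exp(-2*I*pi/5))]
      = (1/5)[(8) + (3 + 2*exp(-4*I*pi/5) + 3*exp(4*I*pi/5)) + (3 + 3*exp(-2*I*pi/5) + 2*exp(2*I*pi/5)) + (3 + 2*exp(-2*I*pi/5) + 3*exp(2*I*pi/5)) + (3 + 3*exp(-4*I*pi/5) + 2*exp(4*I*pi/5))] = 15/5 = 3
  <chi_rho, chi_2> = (1/5)[1*(8)*conj(1) + 1*(2*exp(-2*I*pi/5) + 3*exp(-4*I*pi/5) + 3*exp(2*I*pi/5))*conj(exp(4*I*pi/5)) + 1*(2*exp(-4*I*pi/5) + 3*exp(4*I*pi/5) + 3*exp(2*I*pi/5))*conj(exp(-2*I*pi/5)) + 1*(3*exp(-2*I*pi/5) + 3*exp(-4*I*pi/5) + 2*exp(4*I*pi/5))*conj(exp(2*I*pi/5)) + 1*(3*exp(-2*I*pi/5) + 3*exp(4*I*pi/5) + 2*exp(2*I*pi/5))*conj(exp(-4*I*pi/5))]
      = (1/5)[(8) + (3*exp(-2*I*pi/5) + 2*exp(4*I*pi/5) + 3*exp(2*I*pi/5)) + (2*exp(-2*I*pi/5) + 3*exp(-4*I*pi/5) + 3*exp(4*I*pi/5)) + (3*exp(-4*I*pi/5) + 3*exp(4*I*pi/5) + 2*exp(2*I*pi/5)) + (3*exp(-2*I*pi/5) + 2*exp(-4*I*pi/5) + 3*exp(2*I*pi/5))] = 0/5 = 0
  <chi_rho, chi_3> = (1/5)[1*(8)*conj(1) + 1*(2*exp(-2*I*pi/5) + 3*exp(-4*I*pi/5) + 3*exp(2*I*pi/5))*conj(exp(-4*I*pi/5)) + 1*(2*exp(-4*I*pi/5) + 3*exp(4*I*pi/5) + 3*exp(2*I*pi/5))*conj(exp(2*I*pi/5)) + 1*(3*exp(-2*I*pi/5) + 3*exp(-4*I*pi/5) + 2*exp(4*I*pi/5))*conj(exp(-2*I*pi/5)) + 1*(3*exp(-2*I*pi/5) + 3*exp(4*I*pi/5) + 2*exp(2*I*pi/5))*conj(exp(4*I*pi/5))]
      = (1/5)[(8) + (3 + 3*exp(-4*I*pi/5) + 2*exp(2*I*pi/5)) + (3 + 2*exp(4*I*pi/5) + 3*exp(2*I*pi/5)) + (3 + 3*exp(-2*I*pi/5) + 2*exp(-4*I*pi/5)) + (3 + 2*exp(-2*I*pi/5) + 3*exp(4*I*pi/5))] = 15/5 = 3
  <chi_rho, chi_4> = (1/5)[1*(8)*conj(1) + 1*(2*exp(-2*I*pi/5) + 3*exp(-4*I*pi/5) + 3*exp(2*I*pi/5))*conj(exp(-2*I*pi/5)) + 1*(2*exp(-4*I*pi/5) + 3*exp(4*I*pi/5) + 3*exp(2*I*pi/5))*conj(exp(-4*I*pi/5)) + 1*(3*exp(-2*I*pi/5) + 3*exp(-4*I*pi/5) + 2*exp(4*I*pi/5))*conj(exp(4*I*pi/5)) + 1*(3*exp(-2*I*pi/5) + 3*exp(4*I*pi/5) + 2*exp(2*I*pi/5))*conj(exp(2*I*pi/5))]
      = (1/5)[(8) + (2 + 3*exp(-2*I*pi/5) + 3*exp(4*I*pi/5)) + (2 + 3*exp(-2*I*pi/5) + 3*exp(-4*I*pi/5)) + (2 + 3*exp(4*I*pi/5) + 3*exp(2*I*pi/5)) + (2 + 3*exp(-4*I*pi/5) + 3*exp(2*I*pi/5))] = 10/5 = 2
(Exp terms are combined using exp(i*s)*conj(exp(i*t)) = exp(i*(s-t)), and sums of them are collapsed using the identity that for every m > 1 the m distinct m-th roots of unity sum to 0, e.g. 1 + exp(2*I*pi/3) + exp(-2*I*pi/3) = 0.)
Dimension check: dim(rho) = sum (mult * dim) = 0*1 + 3*1 + 0*1 + 3*1 + 2*1 = 8 = chi_rho(e) = 8.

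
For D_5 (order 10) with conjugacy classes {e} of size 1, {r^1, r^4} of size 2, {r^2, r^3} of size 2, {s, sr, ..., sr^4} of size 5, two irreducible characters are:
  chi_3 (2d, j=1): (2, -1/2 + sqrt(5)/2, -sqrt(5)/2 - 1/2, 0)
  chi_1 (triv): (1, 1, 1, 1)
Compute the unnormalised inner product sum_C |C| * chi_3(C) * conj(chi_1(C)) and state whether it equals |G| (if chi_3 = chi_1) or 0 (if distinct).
Sum = 0; so <chi_3, chi_1> = 0 (distinct irreducibles are orthogonal).

Details: Compute term by term over conjugacy classes (|C| * chi_3(C) * conj(chi_1(C))):
  1*(2)*conj(1) + 2*(-1/2 + sqrt(5)/2)*conj(1) + 2*(-sqrt(5)/2 - 1/2)*conj(1) + 5*(0)*conj(1)
  = (2) + (-1 + sqrt(5)) + (-sqrt(5) - 1) + (0)
  = 0.
Dividing by |G| = 10 gives 0/10 = 0, matching the row-orthogonality relation <chi_3, chi_1> = [chi_3 = chi_1].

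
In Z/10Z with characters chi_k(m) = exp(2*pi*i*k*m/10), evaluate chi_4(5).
chi_4(5) = zeta_10^20 = 1

Argument: chi_4(5) = zeta_10^(4*5) = zeta_10^20. Since zeta_10^10 = 1, this equals zeta_10^0 = exp(2*pi*i*0/10) = 1.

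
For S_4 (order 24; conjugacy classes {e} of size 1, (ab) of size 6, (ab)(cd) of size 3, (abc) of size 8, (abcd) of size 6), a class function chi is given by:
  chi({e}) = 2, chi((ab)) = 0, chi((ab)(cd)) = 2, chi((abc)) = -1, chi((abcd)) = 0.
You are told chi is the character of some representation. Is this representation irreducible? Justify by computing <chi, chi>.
Irreducible: <chi, chi> = 1.

Details: <chi, chi> = (1/|G|) sum_C |C| * |chi(C)|^2 = (1/24)[1*|2|^2 + 6*|0|^2 + 3*|2|^2 + 8*|-1|^2 + 6*|0|^2]
  = (1/24)[(4) + (0) + (12) + (8) + (0)] = 24/24 = 1.
A character is irreducible iff <chi, chi> = 1, so this representation is irreducible.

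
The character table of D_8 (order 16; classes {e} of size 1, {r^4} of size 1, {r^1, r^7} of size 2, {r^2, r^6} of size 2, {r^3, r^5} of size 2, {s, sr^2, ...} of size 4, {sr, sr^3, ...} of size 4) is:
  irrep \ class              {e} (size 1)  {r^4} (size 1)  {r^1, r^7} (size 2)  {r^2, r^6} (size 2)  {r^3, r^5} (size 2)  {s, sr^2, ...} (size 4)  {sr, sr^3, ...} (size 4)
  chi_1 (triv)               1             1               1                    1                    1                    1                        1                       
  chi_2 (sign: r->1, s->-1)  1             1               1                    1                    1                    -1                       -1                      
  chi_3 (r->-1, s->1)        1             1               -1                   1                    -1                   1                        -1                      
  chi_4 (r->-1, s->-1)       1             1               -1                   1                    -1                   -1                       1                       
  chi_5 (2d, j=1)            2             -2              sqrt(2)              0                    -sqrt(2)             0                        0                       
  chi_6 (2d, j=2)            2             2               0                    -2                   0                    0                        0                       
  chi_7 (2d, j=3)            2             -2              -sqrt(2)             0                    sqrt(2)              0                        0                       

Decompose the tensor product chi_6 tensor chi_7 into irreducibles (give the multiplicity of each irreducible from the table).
chi_6 tensor chi_7 = chi_5 + chi_7 (all other irreducibles have multiplicity 0).

Proof sketch: The character of a tensor product is the pointwise product (chi_6 * chi_7)(C) = chi_6(C) * chi_7(C):
  {e}: (2)*(2), {r^4}: (2)*(-2), {r^1, r^7}: (0)*(-sqrt(2)), {r^2, r^6}: (-2)*(0), {r^3, r^5}: (0)*(sqrt(2)), {s, sr^2, ...}: (0)*(0), {sr, sr^3, ...}: (0)*(0)
so (chi_6 * chi_7) takes values
  {e} -> 4, {r^4} -> -4, {r^1, r^7} -> 0, {r^2, r^6} -> 0, {r^3, r^5} -> 0, {s, sr^2, ...} -> 0, {sr, sr^3, ...} -> 0.
Now take the inner product of this character with each irreducible chi from the table, <chi_6*chi_7, chi> = (1/16) sum_C |C| (chi_6*chi_7)(C) conj(chi(C)):
  <chi_6*chi_7, chi_1> = (1/16)[1*(4)*conj(1) + 1*(-4)*conj(1) + 2*(0)*conj(1) + 2*(0)*conj(1) + 2*(0)*conj(1) + 4*(0)*conj(1) + 4*(0)*conj(1)]
      = (1/16)[(4) + (-4) + (0) + (0) + (0) + (0) + (0)] = 0/16 = 0
  <chi_6*chi_7, chi_2> = (1/16)[1*(4)*conj(1) + 1*(-4)*conj(1) + 2*(0)*conj(1) + 2*(0)*conj(1) + 2*(0)*conj(1) + 4*(0)*conj(-1) + 4*(0)*conj(-1)]
      = (1/16)[(4) + (-4) + (0) + (0) + (0) + (0) + (0)] = 0/16 = 0
  <chi_6*chi_7, chi_3> = (1/16)[1*(4)*conj(1) + 1*(-4)*conj(1) + 2*(0)*conj(-1) + 2*(0)*conj(1) + 2*(0)*conj(-1) + 4*(0)*conj(1) + 4*(0)*conj(-1)]
      = (1/16)[(4) + (-4) + (0) + (0) + (0) + (0) + (0)] = 0/16 = 0
  <chi_6*chi_7, chi_4> = (1/16)[1*(4)*conj(1) + 1*(-4)*conj(1) + 2*(0)*conj(-1) + 2*(0)*conj(1) + 2*(0)*conj(-1) + 4*(0)*conj(-1) + 4*(0)*conj(1)]
      = (1/16)[(4) + (-4) + (0) + (0) + (0) + (0) + (0)] = 0/16 = 0
  <chi_6*chi_7, chi_5> = (1/16)[1*(4)*conj(2) + 1*(-4)*conj(-2) + 2*(0)*conj(sqrt(2)) + 2*(0)*conj(0) + 2*(0)*conj(-sqrt(2)) + 4*(0)*conj(0) + 4*(0)*conj(0)]
      = (1/16)[(8) + (8) + (0) + (0) + (0) + (0) + (0)] = 16/16 = 1
  <chi_6*chi_7, chi_6> = (1/16)[1*(4)*conj(2) + 1*(-4)*conj(2) + 2*(0)*conj(0) + 2*(0)*conj(-2) + 2*(0)*conj(0) + 4*(0)*conj(0) + 4*(0)*conj(0)]
      = (1/16)[(8) + (-8) + (0) + (0) + (0) + (0) + (0)] = 0/16 = 0
  <chi_6*chi_7, chi_7> = (1/16)[1*(4)*conj(2) + 1*(-4)*conj(-2) + 2*(0)*conj(-sqrt(2)) + 2*(0)*conj(0) + 2*(0)*conj(sqrt(2)) + 4*(0)*conj(0) + 4*(0)*conj(0)]
      = (1/16)[(8) + (8) + (0) + (0) + (0) + (0) + (0)] = 16/16 = 1
Hence the multiplicities are chi_5: 1, chi_7: 1. Dimension check: dim(chi_6)*dim(chi_7) = 2*2 = 4 and sum (mult * dim) = 1*2 + 1*2 = 4.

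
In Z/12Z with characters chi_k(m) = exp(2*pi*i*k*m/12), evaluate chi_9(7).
chi_9(7) = zeta_12^63 = I

Why: chi_9(7) = zeta_12^(9*7) = zeta_12^63. Since zeta_12^12 = 1, this equals zeta_12^3 = exp(2*pi*i*3/12) = I.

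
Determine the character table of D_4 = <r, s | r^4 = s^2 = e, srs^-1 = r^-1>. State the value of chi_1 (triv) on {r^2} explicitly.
Conjugacy classes: {e} of size 1, {r^2} of size 1, {r^1, r^3} of size 2, {s, sr^2, ...} of size 2, {sr, sr^3, ...} of size 2.
Character table:
  irrep \ class              {e} (size 1)  {r^2} (size 1)  {r^1, r^3} (size 2)  {s, sr^2, ...} (size 2)  {sr, sr^3, ...} (size 2)
  chi_1 (triv)               1             1               1                    1                        1                       
  chi_2 (sign: r->1, s->-1)  1             1               1                    -1                       -1                      
  chi_3 (r->-1, s->1)        1             1               -1                   1                        -1                      
  chi_4 (r->-1, s->-1)       1             1               -1                   -1                       1                       
  chi_5 (2d, j=1)            2             -2              0                    0                        0                       

Spot check: chi_1 (triv) on {r^2} = 1.

Details: D_4 has order 2*4 = 8 with 5 conjugacy classes, hence 5 irreducibles. Sum of squared dims 1 + 1 + 1 + 1 + 4 = 8 = |G|. Linear characters come from the abelianisation; the 2-dimensional irreps have character r^k -> 2*cos(2*pi*j*k/4), reflections -> 0.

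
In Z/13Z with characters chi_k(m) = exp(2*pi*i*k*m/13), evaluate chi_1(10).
chi_1(10) = zeta_13^10 = exp(-6*I*pi/13)

Reasoning: chi_1(10) = zeta_13^(1*10) = zeta_13^10. Since zeta_13^13 = 1, this equals zeta_13^10 = exp(2*pi*i*10/13) = exp(-6*I*pi/13).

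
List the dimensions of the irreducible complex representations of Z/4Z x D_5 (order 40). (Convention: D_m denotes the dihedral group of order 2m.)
Dimensions: 1, 1, 1, 1, 1, 1, 1, 1, 2, 2, 2, 2, 2, 2, 2, 2

Solution. There are 16 irreducibles (= number of conjugacy classes). Their dimensions d_i satisfy sum d_i^2 = |G| = 40: 1 + 1 + 1 + 1 + 1 + 1 + 1 + 1 + 4 + 4 + 4 + 4 + 4 + 4 + 4 + 4 = 40. (For the product with Z/4Z: each of the 4 1-dim characters of Z/4Z tensors with each irrep of D_5, giving 4 copies of each D_5-dimension.)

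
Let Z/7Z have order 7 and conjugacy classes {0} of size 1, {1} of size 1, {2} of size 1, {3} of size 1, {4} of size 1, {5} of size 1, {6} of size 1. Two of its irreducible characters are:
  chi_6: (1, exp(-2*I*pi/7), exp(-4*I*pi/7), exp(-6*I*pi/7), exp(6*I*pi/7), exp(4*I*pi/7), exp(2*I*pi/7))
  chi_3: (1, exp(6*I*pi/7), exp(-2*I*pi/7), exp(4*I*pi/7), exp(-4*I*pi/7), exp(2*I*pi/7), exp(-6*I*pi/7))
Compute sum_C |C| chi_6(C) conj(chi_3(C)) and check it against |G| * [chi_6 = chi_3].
Sum = 0; so <chi_6, chi_3> = 0 (distinct irreducibles are orthogonal).

Proof sketch: Compute term by term over conjugacy classes (|C| * chi_6(C) * conj(chi_3(C))):
  1*(1)*conj(1) + 1*(exp(-2*I*pi/7))*conj(exp(6*I*pi/7)) + 1*(exp(-4*I*pi/7))*conj(exp(-2*I*pi/7)) + 1*(exp(-6*I*pi/7))*conj(exp(4*I*pi/7)) + 1*(exp(6*I*pi/7))*conj(exp(-4*I*pi/7)) + 1*(exp(4*I*pi/7))*conj(exp(2*I*pi/7)) + 1*(exp(2*I*pi/7))*conj(exp(-6*I*pi/7))
  = (1) + (exp(6*I*pi/7)) + (exp(-2*I*pi/7)) + (exp(4*I*pi/7)) + (exp(-4*I*pi/7)) + (exp(2*I*pi/7)) + (exp(-6*I*pi/7))
  = 0.
(Exp terms are combined using exp(i*s)*conj(exp(i*t)) = exp(i*(s-t)), and sums of them are collapsed using the identity that for every m > 1 the m distinct m-th roots of unity sum to 0, e.g. 1 + exp(2*I*pi/3) + exp(-2*I*pi/3) = 0.)
Dividing by |G| = 7 gives 0/7 = 0, matching the row-orthogonality relation <chi_6, chi_3> = [chi_6 = chi_3].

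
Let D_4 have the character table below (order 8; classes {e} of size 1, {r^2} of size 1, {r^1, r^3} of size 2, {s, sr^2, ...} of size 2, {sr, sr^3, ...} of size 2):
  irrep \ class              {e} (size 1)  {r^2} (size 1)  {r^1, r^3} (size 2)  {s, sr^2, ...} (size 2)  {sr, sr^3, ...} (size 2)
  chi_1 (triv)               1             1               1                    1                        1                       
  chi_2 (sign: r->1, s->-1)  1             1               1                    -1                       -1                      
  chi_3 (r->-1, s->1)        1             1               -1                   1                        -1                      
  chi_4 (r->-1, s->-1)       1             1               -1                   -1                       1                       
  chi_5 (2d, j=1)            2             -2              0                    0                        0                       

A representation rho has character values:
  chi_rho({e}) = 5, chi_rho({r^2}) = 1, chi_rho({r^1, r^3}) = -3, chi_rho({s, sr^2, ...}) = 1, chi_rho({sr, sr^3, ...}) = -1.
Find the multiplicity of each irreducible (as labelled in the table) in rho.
Multiplicities: chi_1: 0, chi_2: 0, chi_3: 2, chi_4: 1, chi_5: 1.

Proof sketch: Use <chi_rho, chi> = (1/|G|) sum_C |C| * chi_rho(C) * conj(chi(C)) with |G| = 8 for each irreducible chi in the table:
  <chi_rho, chi_1> = (1/8)[1*(5)*conj(1) + 1*(1)*conj(1) + 2*(-3)*conj(1) + 2*(1)*conj(1) + 2*(-1)*conj(1)]
      = (1/8)[(5) + (1) + (-6) + (2) + (-2)] = 0/8 = 0
  <chi_rho, chi_2> = (1/8)[1*(5)*conj(1) + 1*(1)*conj(1) + 2*(-3)*conj(1) + 2*(1)*conj(-1) + 2*(-1)*conj(-1)]
      = (1/8)[(5) + (1) + (-6) + (-2) + (2)] = 0/8 = 0
  <chi_rho, chi_3> = (1/8)[1*(5)*conj(1) + 1*(1)*conj(1) + 2*(-3)*conj(-1) + 2*(1)*conj(1) + 2*(-1)*conj(-1)]
      = (1/8)[(5) + (1) + (6) + (2) + (2)] = 16/8 = 2
  <chi_rho, chi_4> = (1/8)[1*(5)*conj(1) + 1*(1)*conj(1) + 2*(-3)*conj(-1) + 2*(1)*conj(-1) + 2*(-1)*conj(1)]
      = (1/8)[(5) + (1) + (6) + (-2) + (-2)] = 8/8 = 1
  <chi_rho, chi_5> = (1/8)[1*(5)*conj(2) + 1*(1)*conj(-2) + 2*(-3)*conj(0) + 2*(1)*conj(0) + 2*(-1)*conj(0)]
      = (1/8)[(10) + (-2) + (0) + (0) + (0)] = 8/8 = 1
Dimension check: dim(rho) = sum (mult * dim) = 0*1 + 0*1 + 2*1 + 1*1 + 1*2 = 5 = chi_rho(e) = 5.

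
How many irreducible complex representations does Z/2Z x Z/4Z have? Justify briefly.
8

Argument: The number of irreducible complex representations of a finite group equals its number of conjugacy classes. Z/2Z x Z/4Z is abelian of order 8, so every element is its own conjugacy class: 8 classes, so Z/2Z x Z/4Z (order 8) has exactly 8 irreducible complex representations.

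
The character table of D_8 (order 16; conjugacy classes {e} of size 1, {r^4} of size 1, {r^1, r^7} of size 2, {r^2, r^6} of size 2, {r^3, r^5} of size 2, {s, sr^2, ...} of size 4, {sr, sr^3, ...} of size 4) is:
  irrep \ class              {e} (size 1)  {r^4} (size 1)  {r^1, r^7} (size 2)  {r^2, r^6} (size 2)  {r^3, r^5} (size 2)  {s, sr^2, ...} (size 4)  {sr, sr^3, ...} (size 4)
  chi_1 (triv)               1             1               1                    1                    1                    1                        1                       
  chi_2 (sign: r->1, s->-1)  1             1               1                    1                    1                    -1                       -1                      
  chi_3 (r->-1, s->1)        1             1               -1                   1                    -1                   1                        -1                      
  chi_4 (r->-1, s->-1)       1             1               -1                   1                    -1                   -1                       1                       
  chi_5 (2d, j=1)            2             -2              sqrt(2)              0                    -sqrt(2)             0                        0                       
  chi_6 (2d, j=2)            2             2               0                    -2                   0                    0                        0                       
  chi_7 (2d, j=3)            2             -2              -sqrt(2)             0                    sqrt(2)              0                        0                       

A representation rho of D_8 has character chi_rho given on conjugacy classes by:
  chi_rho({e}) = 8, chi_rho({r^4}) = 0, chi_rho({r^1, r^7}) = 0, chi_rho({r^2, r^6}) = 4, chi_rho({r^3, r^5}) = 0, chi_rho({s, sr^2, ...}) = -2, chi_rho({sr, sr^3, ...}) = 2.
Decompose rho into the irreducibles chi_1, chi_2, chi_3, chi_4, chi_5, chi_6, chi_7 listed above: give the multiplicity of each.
Multiplicities: chi_1: 1, chi_2: 1, chi_3: 0, chi_4: 2, chi_5: 1, chi_6: 0, chi_7: 1.

Proof sketch: Use <chi_rho, chi> = (1/|G|) sum_C |C| * chi_rho(C) * conj(chi(C)) with |G| = 16 for each irreducible chi in the table:
  <chi_rho, chi_1> = (1/16)[1*(8)*conj(1) + 1*(0)*conj(1) + 2*(0)*conj(1) + 2*(4)*conj(1) + 2*(0)*conj(1) + 4*(-2)*conj(1) + 4*(2)*conj(1)]
      = (1/16)[(8) + (0) + (0) + (8) + (0) + (-8) + (8)] = 16/16 = 1
  <chi_rho, chi_2> = (1/16)[1*(8)*conj(1) + 1*(0)*conj(1) + 2*(0)*conj(1) + 2*(4)*conj(1) + 2*(0)*conj(1) + 4*(-2)*conj(-1) + 4*(2)*conj(-1)]
      = (1/16)[(8) + (0) + (0) + (8) + (0) + (8) + (-8)] = 16/16 = 1
  <chi_rho, chi_3> = (1/16)[1*(8)*conj(1) + 1*(0)*conj(1) + 2*(0)*conj(-1) + 2*(4)*conj(1) + 2*(0)*conj(-1) + 4*(-2)*conj(1) + 4*(2)*conj(-1)]
      = (1/16)[(8) + (0) + (0) + (8) + (0) + (-8) + (-8)] = 0/16 = 0
  <chi_rho, chi_4> = (1/16)[1*(8)*conj(1) + 1*(0)*conj(1) + 2*(0)*conj(-1) + 2*(4)*conj(1) + 2*(0)*conj(-1) + 4*(-2)*conj(-1) + 4*(2)*conj(1)]
      = (1/16)[(8) + (0) + (0) + (8) + (0) + (8) + (8)] = 32/16 = 2
  <chi_rho, chi_5> = (1/16)[1*(8)*conj(2) + 1*(0)*conj(-2) + 2*(0)*conj(sqrt(2)) + 2*(4)*conj(0) + 2*(0)*conj(-sqrt(2)) + 4*(-2)*conj(0) + 4*(2)*conj(0)]
      = (1/16)[(16) + (0) + (0) + (0) + (0) + (0) + (0)] = 16/16 = 1
  <chi_rho, chi_6> = (1/16)[1*(8)*conj(2) + 1*(0)*conj(2) + 2*(0)*conj(0) + 2*(4)*conj(-2) + 2*(0)*conj(0) + 4*(-2)*conj(0) + 4*(2)*conj(0)]
      = (1/16)[(16) + (0) + (0) + (-16) + (0) + (0) + (0)] = 0/16 = 0
  <chi_rho, chi_7> = (1/16)[1*(8)*conj(2) + 1*(0)*conj(-2) + 2*(0)*conj(-sqrt(2)) + 2*(4)*conj(0) + 2*(0)*conj(sqrt(2)) + 4*(-2)*conj(0) + 4*(2)*conj(0)]
      = (1/16)[(16) + (0) + (0) + (0) + (0) + (0) + (0)] = 16/16 = 1
Dimension check: dim(rho) = sum (mult * dim) = 1*1 + 1*1 + 0*1 + 2*1 + 1*2 + 0*2 + 1*2 = 8 = chi_rho(e) = 8.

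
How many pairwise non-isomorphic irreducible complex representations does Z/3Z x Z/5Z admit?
15

Details: The number of irreducible complex representations of a finite group equals its number of conjugacy classes. Z/3Z x Z/5Z is abelian of order 15, so every element is its own conjugacy class: 15 classes, so Z/3Z x Z/5Z (order 15) has exactly 15 irreducible complex representations.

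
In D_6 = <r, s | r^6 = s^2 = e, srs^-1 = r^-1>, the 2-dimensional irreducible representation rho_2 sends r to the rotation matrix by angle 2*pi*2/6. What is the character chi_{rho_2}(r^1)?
chi_{rho_2}(r^1) = 2*cos(2*pi*2*1/6) = -1

Why: rho_2(r^1) is rotation by angle 2*pi*2*1/6, whose trace is 2*cos(2*pi*2*1/6) = -1.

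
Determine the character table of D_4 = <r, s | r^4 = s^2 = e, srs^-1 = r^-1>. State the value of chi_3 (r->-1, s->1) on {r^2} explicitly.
Conjugacy classes: {e} of size 1, {r^2} of size 1, {r^1, r^3} of size 2, {s, sr^2, ...} of size 2, {sr, sr^3, ...} of size 2.
Character table:
  irrep \ class              {e} (size 1)  {r^2} (size 1)  {r^1, r^3} (size 2)  {s, sr^2, ...} (size 2)  {sr, sr^3, ...} (size 2)
  chi_1 (triv)               1             1               1                    1                        1                       
  chi_2 (sign: r->1, s->-1)  1             1               1                    -1                       -1                      
  chi_3 (r->-1, s->1)        1             1               -1                   1                        -1                      
  chi_4 (r->-1, s->-1)       1             1               -1                   -1                       1                       
  chi_5 (2d, j=1)            2             -2              0                    0                        0                       

Spot check: chi_3 (r->-1, s->1) on {r^2} = 1.

Why: D_4 has order 2*4 = 8 with 5 conjugacy classes, hence 5 irreducibles. Sum of squared dims 1 + 1 + 1 + 1 + 4 = 8 = |G|. Linear characters come from the abelianisation; the 2-dimensional irreps have character r^k -> 2*cos(2*pi*j*k/4), reflections -> 0.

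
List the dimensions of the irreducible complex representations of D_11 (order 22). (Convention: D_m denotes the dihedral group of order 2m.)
Dimensions: 1, 1, 2, 2, 2, 2, 2

Derivation: There are 7 irreducibles (= number of conjugacy classes). Their dimensions d_i satisfy sum d_i^2 = |G| = 22: 1 + 1 + 4 + 4 + 4 + 4 + 4 = 22.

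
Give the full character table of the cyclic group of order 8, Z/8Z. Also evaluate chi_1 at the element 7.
Character table of Z/8Z (irreps indexed chi_0,...,chi_7 with chi_k(m) = zeta_8^(k*m), zeta_8 = exp(2*pi*i/8)):
  irrep \ class  {0} (size 1)  {1} (size 1)    {2} (size 1)  {3} (size 1)    {4} (size 1)  {5} (size 1)    {6} (size 1)  {7} (size 1)  
  chi_0          1             1               1             1               1             1               1             1             
  chi_1          1             exp(I*pi/4)     I             exp(3*I*pi/4)   -1            exp(-3*I*pi/4)  -I            exp(-I*pi/4)  
  chi_2          1             I               -1            -I              1             I               -1            -I            
  chi_3          1             exp(3*I*pi/4)   -I            exp(I*pi/4)     -1            exp(-I*pi/4)    I             exp(-3*I*pi/4)
  chi_4          1             -1              1             -1              1             -1              1             -1            
  chi_5          1             exp(-3*I*pi/4)  I             exp(-I*pi/4)    -1            exp(I*pi/4)     -I            exp(3*I*pi/4) 
  chi_6          1             -I              -1            I               1             -I              -1            I             
  chi_7          1             exp(-I*pi/4)    -I            exp(-3*I*pi/4)  -1            exp(3*I*pi/4)   I             exp(I*pi/4)   

Spot check: chi_1(7) = zeta_8^(1*7) = zeta_8^7 = exp(-I*pi/4).

Working: Z/8Z is abelian, so all 8 irreducible complex representations are 1-dimensional. They are given by chi_k(m) = zeta_8^(k*m) for k = 0,...,7. Row orthogonality: sum_m chi_k(m) conj(chi_l(m)) = 8 * [k = l].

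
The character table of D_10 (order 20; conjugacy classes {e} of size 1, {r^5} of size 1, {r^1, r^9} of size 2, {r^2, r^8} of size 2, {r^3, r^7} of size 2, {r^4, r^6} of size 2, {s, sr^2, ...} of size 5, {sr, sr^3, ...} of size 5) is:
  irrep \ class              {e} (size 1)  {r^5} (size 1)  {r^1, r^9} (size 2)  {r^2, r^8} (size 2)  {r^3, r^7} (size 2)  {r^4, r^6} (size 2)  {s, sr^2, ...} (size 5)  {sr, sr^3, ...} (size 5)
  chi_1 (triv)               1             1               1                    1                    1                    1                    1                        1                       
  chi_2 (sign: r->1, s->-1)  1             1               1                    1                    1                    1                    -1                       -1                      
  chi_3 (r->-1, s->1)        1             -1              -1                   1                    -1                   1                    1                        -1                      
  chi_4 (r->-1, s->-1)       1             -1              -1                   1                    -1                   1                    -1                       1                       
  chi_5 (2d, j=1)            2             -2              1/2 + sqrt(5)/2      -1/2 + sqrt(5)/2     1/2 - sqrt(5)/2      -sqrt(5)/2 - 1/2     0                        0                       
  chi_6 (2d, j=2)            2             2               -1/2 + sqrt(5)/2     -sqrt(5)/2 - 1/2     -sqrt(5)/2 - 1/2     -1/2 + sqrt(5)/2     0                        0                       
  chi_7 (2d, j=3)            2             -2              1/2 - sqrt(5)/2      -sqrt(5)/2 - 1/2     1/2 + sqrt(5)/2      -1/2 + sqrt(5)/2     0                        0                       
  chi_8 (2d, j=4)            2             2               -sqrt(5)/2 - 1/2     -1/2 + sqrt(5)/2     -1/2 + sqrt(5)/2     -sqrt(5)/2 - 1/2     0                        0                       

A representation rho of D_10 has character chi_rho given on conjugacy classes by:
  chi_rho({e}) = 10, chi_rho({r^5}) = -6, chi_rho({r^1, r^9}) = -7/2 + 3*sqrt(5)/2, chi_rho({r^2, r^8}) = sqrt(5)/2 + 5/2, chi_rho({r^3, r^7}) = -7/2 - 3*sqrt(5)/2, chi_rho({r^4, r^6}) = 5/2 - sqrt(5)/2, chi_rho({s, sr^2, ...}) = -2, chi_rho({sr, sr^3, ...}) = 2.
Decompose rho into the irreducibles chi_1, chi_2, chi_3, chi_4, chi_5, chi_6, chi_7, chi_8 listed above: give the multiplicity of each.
Multiplicities: chi_1: 0, chi_2: 0, chi_3: 1, chi_4: 3, chi_5: 2, chi_6: 1, chi_7: 0, chi_8: 0.

Proof sketch: Use <chi_rho, chi> = (1/|G|) sum_C |C| * chi_rho(C) * conj(chi(C)) with |G| = 20 for each irreducible chi in the table:
  <chi_rho, chi_1> = (1/20)[1*(10)*conj(1) + 1*(-6)*conj(1) + 2*(-7/2 + 3*sqrt(5)/2)*conj(1) + 2*(sqrt(5)/2 + 5/2)*conj(1) + 2*(-7/2 - 3*sqrt(5)/2)*conj(1) + 2*(5/2 - sqrt(5)/2)*conj(1) + 5*(-2)*conj(1) + 5*(2)*conj(1)]
      = (1/20)[(10) + (-6) + (-7 + 3*sqrt(5)) + (sqrt(5) + 5) + (-7 - 3*sqrt(5)) + (5 - sqrt(5)) + (-10) + (10)] = 0/20 = 0
  <chi_rho, chi_2> = (1/20)[1*(10)*conj(1) + 1*(-6)*conj(1) + 2*(-7/2 + 3*sqrt(5)/2)*conj(1) + 2*(sqrt(5)/2 + 5/2)*conj(1) + 2*(-7/2 - 3*sqrt(5)/2)*conj(1) + 2*(5/2 - sqrt(5)/2)*conj(1) + 5*(-2)*conj(-1) + 5*(2)*conj(-1)]
      = (1/20)[(10) + (-6) + (-7 + 3*sqrt(5)) + (sqrt(5) + 5) + (-7 - 3*sqrt(5)) + (5 - sqrt(5)) + (10) + (-10)] = 0/20 = 0
  <chi_rho, chi_3> = (1/20)[1*(10)*conj(1) + 1*(-6)*conj(-1) + 2*(-7/2 + 3*sqrt(5)/2)*conj(-1) + 2*(sqrt(5)/2 + 5/2)*conj(1) + 2*(-7/2 - 3*sqrt(5)/2)*conj(-1) + 2*(5/2 - sqrt(5)/2)*conj(1) + 5*(-2)*conj(1) + 5*(2)*conj(-1)]
      = (1/20)[(10) + (6) + (7 - 3*sqrt(5)) + (sqrt(5) + 5) + (3*sqrt(5) + 7) + (5 - sqrt(5)) + (-10) + (-10)] = 20/20 = 1
  <chi_rho, chi_4> = (1/20)[1*(10)*conj(1) + 1*(-6)*conj(-1) + 2*(-7/2 + 3*sqrt(5)/2)*conj(-1) + 2*(sqrt(5)/2 + 5/2)*conj(1) + 2*(-7/2 - 3*sqrt(5)/2)*conj(-1) + 2*(5/2 - sqrt(5)/2)*conj(1) + 5*(-2)*conj(-1) + 5*(2)*conj(1)]
      = (1/20)[(10) + (6) + (7 - 3*sqrt(5)) + (sqrt(5) + 5) + (3*sqrt(5) + 7) + (5 - sqrt(5)) + (10) + (10)] = 60/20 = 3
  <chi_rho, chi_5> = (1/20)[1*(10)*conj(2) + 1*(-6)*conj(-2) + 2*(-7/2 + 3*sqrt(5)/2)*conj(1/2 + sqrt(5)/2) + 2*(sqrt(5)/2 + 5/2)*conj(-1/2 + sqrt(5)/2) + 2*(-7/2 - 3*sqrt(5)/2)*conj(1/2 - sqrt(5)/2) + 2*(5/2 - sqrt(5)/2)*conj(-sqrt(5)/2 - 1/2) + 5*(-2)*conj(0) + 5*(2)*conj(0)]
      = (1/20)[(20) + (12) + (4 - 2*sqrt(5)) + (2*sqrt(5)) + (4 + 2*sqrt(5)) + (-2*sqrt(5)) + (0) + (0)] = 40/20 = 2
  <chi_rho, chi_6> = (1/20)[1*(10)*conj(2) + 1*(-6)*conj(2) + 2*(-7/2 + 3*sqrt(5)/2)*conj(-1/2 + sqrt(5)/2) + 2*(sqrt(5)/2 + 5/2)*conj(-sqrt(5)/2 - 1/2) + 2*(-7/2 - 3*sqrt(5)/2)*conj(-sqrt(5)/2 - 1/2) + 2*(5/2 - sqrt(5)/2)*conj(-1/2 + sqrt(5)/2) + 5*(-2)*conj(0) + 5*(2)*conj(0)]
      = (1/20)[(20) + (-12) + (11 - 5*sqrt(5)) + (-3*sqrt(5) - 5) + (11 + 5*sqrt(5)) + (-5 + 3*sqrt(5)) + (0) + (0)] = 20/20 = 1
  <chi_rho, chi_7> = (1/20)[1*(10)*conj(2) + 1*(-6)*conj(-2) + 2*(-7/2 + 3*sqrt(5)/2)*conj(1/2 - sqrt(5)/2) + 2*(sqrt(5)/2 + 5/2)*conj(-sqrt(5)/2 - 1/2) + 2*(-7/2 - 3*sqrt(5)/2)*conj(1/2 + sqrt(5)/2) + 2*(5/2 - sqrt(5)/2)*conj(-1/2 + sqrt(5)/2) + 5*(-2)*conj(0) + 5*(2)*conj(0)]
      = (1/20)[(20) + (12) + (-11 + 5*sqrt(5)) + (-3*sqrt(5) - 5) + (-5*sqrt(5) - 11) + (-5 + 3*sqrt(5)) + (0) + (0)] = 0/20 = 0
  <chi_rho, chi_8> = (1/20)[1*(10)*conj(2) + 1*(-6)*conj(2) + 2*(-7/2 + 3*sqrt(5)/2)*conj(-sqrt(5)/2 - 1/2) + 2*(sqrt(5)/2 + 5/2)*conj(-1/2 + sqrt(5)/2) + 2*(-7/2 - 3*sqrt(5)/2)*conj(-1/2 + sqrt(5)/2) + 2*(5/2 - sqrt(5)/2)*conj(-sqrt(5)/2 - 1/2) + 5*(-2)*conj(0) + 5*(2)*conj(0)]
      = (1/20)[(20) + (-12) + (-4 + 2*sqrt(5)) + (2*sqrt(5)) + (-2*sqrt(5) - 4) + (-2*sqrt(5)) + (0) + (0)] = 0/20 = 0
Dimension check: dim(rho) = sum (mult * dim) = 0*1 + 0*1 + 1*1 + 3*1 + 2*2 + 1*2 + 0*2 + 0*2 = 10 = chi_rho(e) = 10.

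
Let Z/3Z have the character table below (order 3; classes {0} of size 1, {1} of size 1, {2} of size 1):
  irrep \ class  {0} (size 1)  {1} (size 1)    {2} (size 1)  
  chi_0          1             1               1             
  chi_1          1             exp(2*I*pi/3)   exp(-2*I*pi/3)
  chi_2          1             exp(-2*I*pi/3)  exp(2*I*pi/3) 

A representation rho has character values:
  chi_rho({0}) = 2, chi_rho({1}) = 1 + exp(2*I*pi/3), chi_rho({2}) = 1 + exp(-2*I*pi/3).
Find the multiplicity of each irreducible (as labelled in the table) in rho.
Multiplicities: chi_0: 1, chi_1: 1, chi_2: 0.

Proof sketch: Use <chi_rho, chi> = (1/|G|) sum_C |C| * chi_rho(C) * conj(chi(C)) with |G| = 3 for each irreducible chi in the table:
  <chi_rho, chi_0> = (1/3)[1*(2)*conj(1) + 1*(1 + exp(2*I*pi/3))*conj(1) + 1*(1 + exp(-2*I*pi/3))*conj(1)]
      = (1/3)[(2) + (1 + exp(2*I*pi/3)) + (1 + exp(-2*I*pi/3))] = 3/3 = 1
  <chi_rho, chi_1> = (1/3)[1*(2)*conj(1) + 1*(1 + exp(2*I*pi/3))*conj(exp(2*I*pi/3)) + 1*(1 + exp(-2*I*pi/3))*conj(exp(-2*I*pi/3))]
      = (1/3)[(2) + (1 + exp(-2*I*pi/3)) + (1 + exp(2*I*pi/3))] = 3/3 = 1
  <chi_rho, chi_2> = (1/3)[1*(2)*conj(1) + 1*(1 + exp(2*I*pi/3))*conj(exp(-2*I*pi/3)) + 1*(1 + exp(-2*I*pi/3))*conj(exp(2*I*pi/3))]
      = (1/3)[(2) + (-1) + (-1)] = 0/3 = 0
(Exp terms are combined using exp(i*s)*conj(exp(i*t)) = exp(i*(s-t)), and sums of them are collapsed using the identity that for every m > 1 the m distinct m-th roots of unity sum to 0, e.g. 1 + exp(2*I*pi/3) + exp(-2*I*pi/3) = 0.)
Dimension check: dim(rho) = sum (mult * dim) = 1*1 + 1*1 + 0*1 = 2 = chi_rho(e) = 2.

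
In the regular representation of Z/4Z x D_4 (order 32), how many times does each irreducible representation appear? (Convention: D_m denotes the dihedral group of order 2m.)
Each irreducible V_i of dimension d_i appears with multiplicity d_i, i.e. rho_reg = (direct sum over all irreducibles V_i) d_i V_i. The irreducible dimensions for Z/4Z x D_4 are 1, 1, 1, 1, 1, 1, 1, 1, 1, 1, 1, 1, 1, 1, 1, 1, 2, 2, 2, 2: 16 irreducibles of dimension 1, each with multiplicity 1; 4 irreducibles of dimension 2, each with multiplicity 2. Total dimension 16*1*1 + 4*2*2 = 32 = |G|.

General theorem: in the regular representation of a finite group G, each irreducible appears with multiplicity equal to its dimension. Check: dim(rho_reg) = sum d_i^2 = 1 + 1 + 1 + 1 + 1 + 1 + 1 + 1 + 1 + 1 + 1 + 1 + 1 + 1 + 1 + 1 + 4 + 4 + 4 + 4 = 32 = |G|.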